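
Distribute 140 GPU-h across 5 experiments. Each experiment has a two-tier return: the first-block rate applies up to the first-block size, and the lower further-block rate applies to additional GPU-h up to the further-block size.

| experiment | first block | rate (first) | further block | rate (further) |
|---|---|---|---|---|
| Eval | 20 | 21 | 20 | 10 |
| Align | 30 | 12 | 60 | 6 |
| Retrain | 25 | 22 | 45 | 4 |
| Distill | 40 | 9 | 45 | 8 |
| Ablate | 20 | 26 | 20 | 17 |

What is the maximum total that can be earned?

2435

Rank every tier by rate: Ablate/first 26 > Retrain/first 22 > Eval/first 21 > Ablate/second 17 > Align/first 12 > Eval/second 10 > Distill/first 9 > Distill/second 8 > Align/second 6 > Retrain/second 4.
Fill Ablate first block (20 at 26) ; 120 left.
Retrain first at 22: fill all 25 ; 95 left.
Eval/first (21): +20 ; 75 left.
Fill Ablate second block (20 at 17) ; 55 left.
Align/first (12): +30 ; 25 left.
Eval second at 10: fill all 20 ; 5 left.
Distill first at 9: only 5 left, fill 5.
Total = 26×20 + 22×25 + 21×20 + 17×20 + 12×30 + 10×20 + 9×5 = 2435.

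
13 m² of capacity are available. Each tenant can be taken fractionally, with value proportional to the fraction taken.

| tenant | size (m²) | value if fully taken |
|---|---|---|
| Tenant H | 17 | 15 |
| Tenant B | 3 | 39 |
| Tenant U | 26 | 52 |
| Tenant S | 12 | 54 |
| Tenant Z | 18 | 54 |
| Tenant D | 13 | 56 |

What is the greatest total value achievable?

84

Rank by value-to-size ratio: Tenant B 39/3≈13, Tenant S 54/12≈4.5, Tenant D 56/13≈4.31, Tenant Z 54/18≈3, Tenant U 52/26≈2, Tenant H 15/17≈0.882.
Tenant B: take in full, 3 m² for value 39 ; 10 left.
Only 10 m² remain; take 10/12 of Tenant S for value 54×10/12 = 45.
Total value = 84.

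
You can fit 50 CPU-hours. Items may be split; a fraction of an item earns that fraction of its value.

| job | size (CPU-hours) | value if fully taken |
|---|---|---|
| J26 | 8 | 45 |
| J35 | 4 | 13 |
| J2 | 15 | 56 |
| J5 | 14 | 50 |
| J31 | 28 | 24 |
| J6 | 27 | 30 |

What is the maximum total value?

174

Rank by value-to-size ratio: J26 45/8≈5.62, J2 56/15≈3.73, J5 50/14≈3.57, J35 13/4≈3.25, J6 30/27≈1.11, J31 24/28≈0.857.
J26: take in full, 8 CPU-hours for value 45 → 42 left.
J2: take in full, 15 CPU-hours for value 56 → 27 left.
J5: take in full, 14 CPU-hours for value 50 → 13 left.
J35: take in full, 4 CPU-hours for value 13 → 9 left.
9 CPU-hours left: a 9/27 share of J6 gives 30×9/27 = 10.
Total value = 174.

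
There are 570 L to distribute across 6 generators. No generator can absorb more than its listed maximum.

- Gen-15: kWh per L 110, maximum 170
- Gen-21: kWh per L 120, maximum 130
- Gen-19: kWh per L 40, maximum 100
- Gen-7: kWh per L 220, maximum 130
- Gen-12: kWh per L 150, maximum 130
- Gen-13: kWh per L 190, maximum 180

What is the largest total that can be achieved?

97900

Order the generators by kWh per L: Gen-7 220 > Gen-13 190 > Gen-12 150 > Gen-21 120 > Gen-15 110 > Gen-19 40.
Gen-7: +130 to 130 (cap) — 440 left.
Gen-13 takes 180 to reach its cap of 180 — 260 left.
Gen-12 takes 130 to reach its cap of 130 — 130 left.
Give Gen-21 130 to hit its cap of 130 — 0 left.
Total = 120×130 + 220×130 + 150×130 + 190×180 = 97900.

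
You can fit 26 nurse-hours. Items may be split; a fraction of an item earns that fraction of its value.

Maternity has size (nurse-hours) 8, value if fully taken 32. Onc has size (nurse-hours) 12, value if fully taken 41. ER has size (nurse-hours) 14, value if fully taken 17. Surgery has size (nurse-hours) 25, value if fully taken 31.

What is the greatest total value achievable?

Sort by value density: Maternity 32/8≈4, Onc 41/12≈3.42, Surgery 31/25≈1.24, ER 17/14≈1.21.
Take all of Maternity (8 nurse-hours, value 32) ; 18 nurse-hours left.
Onc: take in full, 12 nurse-hours for value 41 ; 6 left.
Only 6 nurse-hours remain; take 6/25 of Surgery for value 31×6/25 = 7.44.
Total value = 80.44.

80.44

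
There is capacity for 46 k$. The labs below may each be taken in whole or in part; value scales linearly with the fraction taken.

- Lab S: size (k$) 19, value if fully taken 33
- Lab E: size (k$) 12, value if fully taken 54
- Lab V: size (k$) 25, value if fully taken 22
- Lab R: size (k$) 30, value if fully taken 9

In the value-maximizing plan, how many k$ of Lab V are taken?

15

Best value per unit of size first: Lab E 54/12≈4.5, Lab S 33/19≈1.74, Lab V 22/25≈0.88, Lab R 9/30≈0.3.
Lab E: take in full, 12 k$ for value 54 — 34 left.
Lab S: take in full, 19 k$ for value 33 — 15 left.
15 k$ left: a 15/25 share of Lab V gives 22×15/25 = 13.2.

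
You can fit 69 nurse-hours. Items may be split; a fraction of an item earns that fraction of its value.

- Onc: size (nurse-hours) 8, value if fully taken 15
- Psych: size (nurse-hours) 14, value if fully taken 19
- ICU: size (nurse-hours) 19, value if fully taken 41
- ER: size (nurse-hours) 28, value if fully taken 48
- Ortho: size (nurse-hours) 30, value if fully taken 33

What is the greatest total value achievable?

123

Rank by value-to-size ratio: ICU 41/19≈2.16, Onc 15/8≈1.88, ER 48/28≈1.71, Psych 19/14≈1.36, Ortho 33/30≈1.1.
Take all of ICU (19 nurse-hours, value 41) ; 50 nurse-hours left.
All 8 nurse-hours of Onc fit (value 15) ; 42 remain.
ER: take in full, 28 nurse-hours for value 48 ; 14 left.
Take all of Psych (14 nurse-hours, value 19) ; 0 nurse-hours left.
Total value = 123.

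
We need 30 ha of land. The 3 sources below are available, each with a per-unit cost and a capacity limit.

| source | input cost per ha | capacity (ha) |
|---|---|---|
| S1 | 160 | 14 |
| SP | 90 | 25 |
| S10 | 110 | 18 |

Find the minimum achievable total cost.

2800

Fill from the cheapest source first.
SP (90): use full 25 → 5 ha to go.
Take 5 from S10 at 110 to finish.
S1: unused.
Cost = 25×90 + 5×110 = 2800.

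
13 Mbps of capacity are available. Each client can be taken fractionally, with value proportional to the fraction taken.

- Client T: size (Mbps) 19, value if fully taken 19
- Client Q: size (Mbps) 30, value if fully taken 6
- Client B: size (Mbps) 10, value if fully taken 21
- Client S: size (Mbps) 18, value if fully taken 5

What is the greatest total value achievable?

24

Rank by value-to-size ratio: Client B 21/10≈2.1, Client T 19/19≈1, Client S 5/18≈0.278, Client Q 6/30≈0.2.
All 10 Mbps of Client B fit (value 21) ; 3 remain.
Only 3 Mbps remain; take 3/19 of Client T for value 19×3/19 = 3.
Total value = 24.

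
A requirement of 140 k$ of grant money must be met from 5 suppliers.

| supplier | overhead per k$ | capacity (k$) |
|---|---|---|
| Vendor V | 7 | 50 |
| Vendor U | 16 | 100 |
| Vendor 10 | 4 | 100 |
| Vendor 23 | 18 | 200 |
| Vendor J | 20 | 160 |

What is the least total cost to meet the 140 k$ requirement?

Fill from the cheapest supplier first.
Vendor 10 at 4: take all 100 k$ — 40 still needed.
Vendor V at 7: take 40 of its 50 — requirement met.
Vendor U, Vendor 23, Vendor J: unused.
Cost = 100×4 + 40×7 = 680.

680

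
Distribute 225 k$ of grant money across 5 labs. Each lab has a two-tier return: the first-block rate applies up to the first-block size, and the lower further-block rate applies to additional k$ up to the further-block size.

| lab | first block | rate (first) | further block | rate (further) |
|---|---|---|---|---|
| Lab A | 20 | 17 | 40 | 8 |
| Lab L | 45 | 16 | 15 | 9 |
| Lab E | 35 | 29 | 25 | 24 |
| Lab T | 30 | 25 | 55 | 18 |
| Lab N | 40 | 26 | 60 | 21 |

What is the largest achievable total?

5295

Rank every tier by rate: Lab E/first 29 > Lab N/first 26 > Lab T/first 25 > Lab E/second 24 > Lab N/second 21 > Lab T/second 18 > Lab A/first 17 > Lab L/first 16 > Lab L/second 9 > Lab A/second 8.
Lab E/first (29): +35 → 190 left.
Lab N/first (26): +40 → 150 left.
Lab T/first (25): +30 → 120 left.
Fill Lab E second block (25 at 24) → 95 left.
Lab N second at 21: fill all 60 → 35 left.
Lab T second at 18: only 35 left, fill 35.
Total = 29×35 + 26×40 + 25×30 + 24×25 + 21×60 + 18×35 = 5295.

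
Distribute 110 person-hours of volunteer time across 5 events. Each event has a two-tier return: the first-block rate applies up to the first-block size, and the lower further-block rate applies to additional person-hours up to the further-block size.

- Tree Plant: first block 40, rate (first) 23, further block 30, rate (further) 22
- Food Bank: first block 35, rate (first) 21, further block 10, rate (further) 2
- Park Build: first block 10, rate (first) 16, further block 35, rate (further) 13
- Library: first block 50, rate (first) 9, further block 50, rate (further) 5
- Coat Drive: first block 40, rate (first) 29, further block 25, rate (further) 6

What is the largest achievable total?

Rank every tier by rate: Coat Drive/first 29 > Tree Plant/first 23 > Tree Plant/second 22 > Food Bank/first 21 > Park Build/first 16 > Park Build/second 13 > Library/first 9 > Coat Drive/second 6 > Library/second 5 > Food Bank/second 2.
Coat Drive first at 29: fill all 40 ; 70 left.
Tree Plant/first (23): +40 ; 30 left.
Tree Plant second at 22: fill all 30 ; 0 left.
Total = 29×40 + 23×40 + 22×30 = 2740.

2740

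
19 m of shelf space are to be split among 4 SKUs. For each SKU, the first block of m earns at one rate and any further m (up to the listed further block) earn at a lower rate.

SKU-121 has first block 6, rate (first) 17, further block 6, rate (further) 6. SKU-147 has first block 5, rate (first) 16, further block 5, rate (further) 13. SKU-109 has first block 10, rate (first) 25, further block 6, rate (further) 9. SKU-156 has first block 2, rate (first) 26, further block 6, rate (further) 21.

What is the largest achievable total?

445

Order all 8 blocks by rate: SKU-156/T1 26 > SKU-109/T1 25 > SKU-156/T2 21 > SKU-121/T1 17 > SKU-147/T1 16 > SKU-147/T2 13 > SKU-109/T2 9 > SKU-121/T2 6.
SKU-156/T1 (26): +2 → 17 left.
SKU-109 T1 at 25: fill all 10 → 7 left.
SKU-156 T2 at 21: fill all 6 → 1 left.
1 remain; put them into SKU-121 T1 at 17.
Total = 26×2 + 25×10 + 21×6 + 17×1 = 445.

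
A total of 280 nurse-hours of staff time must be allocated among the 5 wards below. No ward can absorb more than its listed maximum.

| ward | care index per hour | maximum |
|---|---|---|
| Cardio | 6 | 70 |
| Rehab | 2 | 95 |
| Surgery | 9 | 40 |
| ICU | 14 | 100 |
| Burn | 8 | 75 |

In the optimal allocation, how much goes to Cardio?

Order the wards by care index per hour: ICU 14 > Surgery 9 > Burn 8 > Cardio 6 > Rehab 2.
Give ICU 100 to hit its cap of 100 — 180 left.
Surgery: +40 to 40 (cap) — 140 left.
Give Burn 75 to hit its cap of 75 — 65 left.
Only 65 left; Cardio takes them to reach 65.

65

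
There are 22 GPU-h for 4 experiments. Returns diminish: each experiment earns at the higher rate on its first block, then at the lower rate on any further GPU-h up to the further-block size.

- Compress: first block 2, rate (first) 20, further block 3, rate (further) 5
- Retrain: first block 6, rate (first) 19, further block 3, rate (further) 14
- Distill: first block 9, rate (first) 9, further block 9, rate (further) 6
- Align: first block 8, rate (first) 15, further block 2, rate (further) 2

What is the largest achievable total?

Rank every tier by rate: Compress/tier1 20 > Retrain/tier1 19 > Align/tier1 15 > Retrain/tier2 14 > Distill/tier1 9 > Distill/tier2 6 > Compress/tier2 5 > Align/tier2 2.
Fill Compress tier1 block (2 at 20) ; 20 left.
Retrain/tier1 (19): +6 ; 14 left.
Align/tier1 (15): +8 ; 6 left.
Fill Retrain tier2 block (3 at 14) ; 3 left.
3 remain; put them into Distill tier1 at 9.
Total = 20×2 + 19×6 + 15×8 + 14×3 + 9×3 = 343.

343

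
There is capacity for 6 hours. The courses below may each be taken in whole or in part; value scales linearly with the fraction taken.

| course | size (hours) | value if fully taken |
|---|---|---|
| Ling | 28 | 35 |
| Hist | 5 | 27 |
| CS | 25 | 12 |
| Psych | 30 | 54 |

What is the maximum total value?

Sort by value density: Hist 27/5≈5.4, Psych 54/30≈1.8, Ling 35/28≈1.25, CS 12/25≈0.48.
All 5 hours of Hist fit (value 27) → 1 remain.
1 hours left: a 1/30 share of Psych gives 54×1/30 = 1.8.
Total value = 28.8.

28.8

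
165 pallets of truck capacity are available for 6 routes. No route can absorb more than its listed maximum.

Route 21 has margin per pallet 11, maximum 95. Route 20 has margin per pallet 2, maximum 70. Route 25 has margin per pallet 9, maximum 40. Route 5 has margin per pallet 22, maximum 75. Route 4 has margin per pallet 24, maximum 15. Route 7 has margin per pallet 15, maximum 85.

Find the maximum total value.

Order the routes by margin per pallet: Route 4 24 > Route 5 22 > Route 7 15 > Route 21 11 > Route 25 9 > Route 20 2.
Give Route 4 15 to hit its cap of 15 → 150 left.
Route 5 takes 75 to reach its cap of 75 → 75 left.
Route 7 has room for 85 but only 75 remain, so it gets 75.
Total = 22×75 + 24×15 + 15×75 = 3135.

3135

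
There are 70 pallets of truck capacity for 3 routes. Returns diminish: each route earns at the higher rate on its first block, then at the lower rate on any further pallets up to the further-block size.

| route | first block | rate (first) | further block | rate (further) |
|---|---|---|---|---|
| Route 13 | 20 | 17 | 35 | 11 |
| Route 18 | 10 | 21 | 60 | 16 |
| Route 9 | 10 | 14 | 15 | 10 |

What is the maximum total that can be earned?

Order all 6 blocks by rate: Route 18/first 21 > Route 13/first 17 > Route 18/second 16 > Route 9/first 14 > Route 13/second 11 > Route 9/second 10.
Route 18/first (21): +10 — 60 left.
Fill Route 13 first block (20 at 17) — 40 left.
40 remain; put them into Route 18 second at 16.
Total = 21×10 + 17×20 + 16×40 = 1190.

1190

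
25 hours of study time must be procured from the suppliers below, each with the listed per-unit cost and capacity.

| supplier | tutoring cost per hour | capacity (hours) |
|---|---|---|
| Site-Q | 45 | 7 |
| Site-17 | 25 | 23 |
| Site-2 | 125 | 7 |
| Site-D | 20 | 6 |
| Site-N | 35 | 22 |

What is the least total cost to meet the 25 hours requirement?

Use suppliers in increasing cost order.
Site-D (20): use full 6 — 19 hours to go.
Take 19 from Site-17 at 25 to finish.
Site-N, Site-Q, Site-2: unused.
Cost = 6×20 + 19×25 = 595.

595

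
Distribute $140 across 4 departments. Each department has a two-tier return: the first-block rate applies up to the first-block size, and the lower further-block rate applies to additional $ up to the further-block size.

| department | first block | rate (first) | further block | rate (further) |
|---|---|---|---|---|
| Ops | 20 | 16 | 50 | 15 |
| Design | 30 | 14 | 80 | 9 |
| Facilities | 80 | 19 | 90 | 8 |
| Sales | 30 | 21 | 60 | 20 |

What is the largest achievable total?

2780

Order all 8 blocks by rate: Sales/first 21 > Sales/second 20 > Facilities/first 19 > Ops/first 16 > Ops/second 15 > Design/first 14 > Design/second 9 > Facilities/second 8.
Fill Sales first block (30 at 21) — 110 left.
Fill Sales second block (60 at 20) — 50 left.
Facilities first at 19: only 50 left, fill 50.
Total = 21×30 + 20×60 + 19×50 = 2780.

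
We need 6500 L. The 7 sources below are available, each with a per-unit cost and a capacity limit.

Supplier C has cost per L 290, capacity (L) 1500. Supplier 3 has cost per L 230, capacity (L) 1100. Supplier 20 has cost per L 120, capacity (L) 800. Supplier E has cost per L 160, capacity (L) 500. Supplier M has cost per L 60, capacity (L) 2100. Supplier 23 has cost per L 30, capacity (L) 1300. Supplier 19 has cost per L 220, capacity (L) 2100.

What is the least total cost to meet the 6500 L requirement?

Cheapest first:
Supplier 23 (30): use full 1300 → 5200 L to go.
Supplier M (60): use full 2100 → 3100 L to go.
Supplier 20 (120): use full 800 → 2300 L to go.
Take 500 from Supplier E at 160 → need 1800 more.
Supplier 19 (220): take the remaining 1800 → done.
Supplier 3, Supplier C: unused.
Cost = 1300×30 + 2100×60 + 800×120 + 500×160 + 1800×220 = 737000.

737000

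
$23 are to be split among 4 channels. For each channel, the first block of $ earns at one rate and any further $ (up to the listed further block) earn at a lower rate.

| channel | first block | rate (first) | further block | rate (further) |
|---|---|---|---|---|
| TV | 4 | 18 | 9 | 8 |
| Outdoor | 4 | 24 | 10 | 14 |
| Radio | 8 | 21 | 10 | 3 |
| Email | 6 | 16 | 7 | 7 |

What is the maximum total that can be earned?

446

Order all 8 blocks by rate: Outdoor/first 24 > Radio/first 21 > TV/first 18 > Email/first 16 > Outdoor/second 14 > TV/second 8 > Email/second 7 > Radio/second 3.
Outdoor/first (24): +4 → 19 left.
Radio first at 21: fill all 8 → 11 left.
TV/first (18): +4 → 7 left.
Email/first (16): +6 → 1 left.
Outdoor/second: +1 of 10 at 14; pool empty.
Total = 24×4 + 21×8 + 18×4 + 16×6 + 14×1 = 446.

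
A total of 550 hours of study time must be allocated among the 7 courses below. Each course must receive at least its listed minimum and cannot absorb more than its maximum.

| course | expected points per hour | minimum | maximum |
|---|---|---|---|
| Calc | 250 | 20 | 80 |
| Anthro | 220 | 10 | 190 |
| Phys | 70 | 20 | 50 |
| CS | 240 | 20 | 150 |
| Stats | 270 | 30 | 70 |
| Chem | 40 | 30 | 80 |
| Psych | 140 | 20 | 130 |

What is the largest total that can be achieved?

119900

Meeting every minimum uses 20+10+20+20+30+30+20 = 150 hours, leaving 400.
Rank by expected points per hour: Stats 270 > Calc 250 > CS 240 > Anthro 220 > Psych 140 > Phys 70 > Chem 40.
Give Stats 40 more to hit its cap of 70 — 360 left.
Calc takes 60 more to reach its cap of 80 — 300 left.
CS takes 130 more to reach its cap of 150 — 170 left.
Only 170 left; Anthro takes them to reach 180.
Total = 250×80 + 220×180 + 70×20 + 240×150 + 270×70 + 40×30 + 140×20 = 119900.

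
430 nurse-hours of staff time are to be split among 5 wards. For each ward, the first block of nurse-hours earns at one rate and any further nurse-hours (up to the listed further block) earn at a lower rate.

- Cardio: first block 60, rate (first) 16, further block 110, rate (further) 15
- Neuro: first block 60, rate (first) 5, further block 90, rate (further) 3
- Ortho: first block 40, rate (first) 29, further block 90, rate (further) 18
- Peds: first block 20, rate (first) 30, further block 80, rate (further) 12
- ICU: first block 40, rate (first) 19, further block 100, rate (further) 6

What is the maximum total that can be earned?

Rank every tier by rate: Peds/tier1 30 > Ortho/tier1 29 > ICU/tier1 19 > Ortho/tier2 18 > Cardio/tier1 16 > Cardio/tier2 15 > Peds/tier2 12 > ICU/tier2 6 > Neuro/tier1 5 > Neuro/tier2 3.
Peds tier1 at 30: fill all 20 → 410 left.
Ortho/tier1 (29): +40 → 370 left.
ICU tier1 at 19: fill all 40 → 330 left.
Fill Ortho tier2 block (90 at 18) → 240 left.
Fill Cardio tier1 block (60 at 16) → 180 left.
Cardio/tier2 (15): +110 → 70 left.
Peds/tier2: +70 of 80 at 12; pool empty.
Total = 30×20 + 29×40 + 19×40 + 18×90 + 16×60 + 15×110 + 12×70 = 7590.

7590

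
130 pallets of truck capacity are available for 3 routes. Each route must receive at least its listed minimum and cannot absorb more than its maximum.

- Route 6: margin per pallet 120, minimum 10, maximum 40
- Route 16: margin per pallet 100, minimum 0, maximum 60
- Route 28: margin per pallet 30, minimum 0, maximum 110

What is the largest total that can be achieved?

Meeting every minimum uses 10+0+0 = 10 pallets, leaving 120.
Order the routes by margin per pallet: Route 6 120 > Route 16 100 > Route 28 30.
Route 6 takes 30 more to reach its cap of 40 ; 90 left.
Route 16 takes 60 more to reach its cap of 60 ; 30 left.
Route 28: +30 (room for 110) → 30. Pool exhausted.
Total = 120×40 + 100×60 + 30×30 = 11700.

11700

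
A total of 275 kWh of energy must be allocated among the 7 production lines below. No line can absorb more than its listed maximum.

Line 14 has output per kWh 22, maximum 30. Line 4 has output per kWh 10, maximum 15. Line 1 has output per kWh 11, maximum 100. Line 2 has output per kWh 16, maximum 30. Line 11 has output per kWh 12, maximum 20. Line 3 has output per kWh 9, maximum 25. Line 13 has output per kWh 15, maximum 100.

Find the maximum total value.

3925

Rank by output per kWh: Line 14 22 > Line 2 16 > Line 13 15 > Line 11 12 > Line 1 11 > Line 4 10 > Line 3 9.
Line 14 takes 30 to reach its cap of 30 → 245 left.
Line 2 takes 30 to reach its cap of 30 → 215 left.
Line 13 takes 100 to reach its cap of 100 → 115 left.
Give Line 11 20 to hit its cap of 20 → 95 left.
Only 95 left; Line 1 takes them to reach 95.
Total = 22×30 + 11×95 + 16×30 + 12×20 + 15×100 = 3925.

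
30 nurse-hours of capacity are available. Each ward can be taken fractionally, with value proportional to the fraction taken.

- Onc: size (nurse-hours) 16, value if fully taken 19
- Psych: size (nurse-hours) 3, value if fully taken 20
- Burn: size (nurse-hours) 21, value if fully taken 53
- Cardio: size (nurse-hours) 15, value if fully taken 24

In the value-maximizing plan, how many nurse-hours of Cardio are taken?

Rank by value-to-size ratio: Psych 20/3≈6.67, Burn 53/21≈2.52, Cardio 24/15≈1.6, Onc 19/16≈1.19.
Take all of Psych (3 nurse-hours, value 20) ; 27 nurse-hours left.
Take all of Burn (21 nurse-hours, value 53) ; 6 nurse-hours left.
Only 6 nurse-hours remain; take 6/15 of Cardio for value 24×6/15 = 9.6.

6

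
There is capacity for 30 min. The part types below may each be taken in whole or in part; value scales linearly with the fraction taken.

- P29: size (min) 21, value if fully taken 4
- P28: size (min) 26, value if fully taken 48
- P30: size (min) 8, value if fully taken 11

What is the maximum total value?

Best value per unit of size first: P28 48/26≈1.85, P30 11/8≈1.38, P29 4/21≈0.19.
All 26 min of P28 fit (value 48) ; 4 remain.
4 min left: a 4/8 share of P30 gives 11×4/8 = 5.5.
Total value = 53.5.

53.5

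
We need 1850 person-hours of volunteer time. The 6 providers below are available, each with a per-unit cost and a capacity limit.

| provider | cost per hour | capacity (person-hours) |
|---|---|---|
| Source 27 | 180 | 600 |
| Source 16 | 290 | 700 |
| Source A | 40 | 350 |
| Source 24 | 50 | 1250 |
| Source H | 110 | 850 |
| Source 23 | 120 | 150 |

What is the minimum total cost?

Cheapest first:
Source A at 40: take all 350 person-hours ; 1500 still needed.
Source 24 (50): use full 1250 ; 250 person-hours to go.
Take 250 from Source H at 110 to finish.
Source 23, Source 27, Source 16: unused.
Cost = 350×40 + 1250×50 + 250×110 = 104000.

104000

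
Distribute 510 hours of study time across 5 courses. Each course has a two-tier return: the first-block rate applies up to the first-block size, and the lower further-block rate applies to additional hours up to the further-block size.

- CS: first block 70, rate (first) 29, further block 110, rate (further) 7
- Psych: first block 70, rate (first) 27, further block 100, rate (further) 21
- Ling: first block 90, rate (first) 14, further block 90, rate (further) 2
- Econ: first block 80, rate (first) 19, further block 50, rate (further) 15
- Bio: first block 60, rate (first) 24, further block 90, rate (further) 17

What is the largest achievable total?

11110

Rank every tier by rate: CS/T1 29 > Psych/T1 27 > Bio/T1 24 > Psych/T2 21 > Econ/T1 19 > Bio/T2 17 > Econ/T2 15 > Ling/T1 14 > CS/T2 7 > Ling/T2 2.
CS T1 at 29: fill all 70 → 440 left.
Psych/T1 (27): +70 → 370 left.
Fill Bio T1 block (60 at 24) → 310 left.
Fill Psych T2 block (100 at 21) → 210 left.
Econ/T1 (19): +80 → 130 left.
Fill Bio T2 block (90 at 17) → 40 left.
40 remain; put them into Econ T2 at 15.
Total = 29×70 + 27×70 + 24×60 + 21×100 + 19×80 + 17×90 + 15×40 = 11110.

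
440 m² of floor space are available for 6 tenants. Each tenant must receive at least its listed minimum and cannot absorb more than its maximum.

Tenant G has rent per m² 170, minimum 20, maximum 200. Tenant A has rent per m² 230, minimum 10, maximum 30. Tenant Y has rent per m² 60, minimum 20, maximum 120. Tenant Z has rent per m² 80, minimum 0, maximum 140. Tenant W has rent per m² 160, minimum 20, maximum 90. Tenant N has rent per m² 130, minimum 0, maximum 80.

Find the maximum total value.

68500

Meeting every minimum uses 20+10+20+0+20+0 = 70 m², leaving 370.
Order the tenants by rent per m²: Tenant A 230 > Tenant G 170 > Tenant W 160 > Tenant N 130 > Tenant Z 80 > Tenant Y 60.
Give Tenant A 20 more to hit its cap of 30 ; 350 left.
Tenant G: +180 to 200 (cap) ; 170 left.
Give Tenant W 70 more to hit its cap of 90 ; 100 left.
Give Tenant N 80 more to hit its cap of 80 ; 20 left.
Only 20 left; Tenant Z takes them to reach 20.
Total = 170×200 + 230×30 + 60×20 + 80×20 + 160×90 + 130×80 = 68500.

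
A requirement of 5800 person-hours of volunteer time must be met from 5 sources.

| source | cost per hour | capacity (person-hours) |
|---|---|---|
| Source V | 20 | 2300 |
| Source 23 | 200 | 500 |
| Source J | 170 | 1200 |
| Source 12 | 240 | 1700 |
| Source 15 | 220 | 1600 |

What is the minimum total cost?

Use sources in increasing cost order.
Source V at 20: take all 2300 person-hours — 3500 still needed.
Source J (170): use full 1200 — 2300 person-hours to go.
Source 23 at 200: take all 500 person-hours — 1800 still needed.
Source 15 at 220: take all 1600 person-hours — 200 still needed.
Take 200 from Source 12 at 240 to finish.
Cost = 2300×20 + 1200×170 + 500×200 + 1600×220 + 200×240 = 750000.

750000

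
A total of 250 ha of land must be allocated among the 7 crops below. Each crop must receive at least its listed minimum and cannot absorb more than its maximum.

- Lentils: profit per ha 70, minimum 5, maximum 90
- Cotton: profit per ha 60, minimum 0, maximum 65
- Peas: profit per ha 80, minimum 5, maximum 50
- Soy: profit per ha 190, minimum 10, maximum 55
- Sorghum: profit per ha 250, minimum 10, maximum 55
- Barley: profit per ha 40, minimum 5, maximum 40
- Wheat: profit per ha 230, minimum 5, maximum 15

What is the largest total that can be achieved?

36750

Meeting every minimum uses 5+0+5+10+10+5+5 = 40 ha, leaving 210.
Highest profit per ha first: Sorghum 250 > Wheat 230 > Soy 190 > Peas 80 > Lentils 70 > Cotton 60 > Barley 40.
Sorghum: +45 to 55 (cap) ; 165 left.
Wheat: +10 to 15 (cap) ; 155 left.
Soy: +45 to 55 (cap) ; 110 left.
Peas takes 45 more to reach its cap of 50 ; 65 left.
Lentils has room for 85 more but only 65 remain, so it gets 70.
Total = 70×70 + 80×50 + 190×55 + 250×55 + 40×5 + 230×15 = 36750.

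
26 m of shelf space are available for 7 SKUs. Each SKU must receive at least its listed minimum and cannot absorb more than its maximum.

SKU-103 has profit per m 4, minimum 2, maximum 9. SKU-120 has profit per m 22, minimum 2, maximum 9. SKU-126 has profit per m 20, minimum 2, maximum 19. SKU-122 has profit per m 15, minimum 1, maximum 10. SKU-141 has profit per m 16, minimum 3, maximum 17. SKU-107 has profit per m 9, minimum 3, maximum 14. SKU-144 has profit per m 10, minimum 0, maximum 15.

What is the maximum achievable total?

456

Meeting every minimum uses 2+2+2+1+3+3+0 = 13 m, leaving 13.
Highest profit per m first: SKU-120 22 > SKU-126 20 > SKU-141 16 > SKU-122 15 > SKU-144 10 > SKU-107 9 > SKU-103 4.
SKU-120 takes 7 more to reach its cap of 9 ; 6 left.
Only 6 left; SKU-126 takes them to reach 8.
Total = 4×2 + 22×9 + 20×8 + 15×1 + 16×3 + 9×3 = 456.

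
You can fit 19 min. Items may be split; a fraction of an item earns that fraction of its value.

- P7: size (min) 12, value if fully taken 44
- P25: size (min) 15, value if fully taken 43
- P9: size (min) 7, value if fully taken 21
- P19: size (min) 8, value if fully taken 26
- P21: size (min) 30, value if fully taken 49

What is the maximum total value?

Best value per unit of size first: P7 44/12≈3.67, P19 26/8≈3.25, P9 21/7≈3, P25 43/15≈2.87, P21 49/30≈1.63.
P7: take in full, 12 min for value 44 → 7 left.
Fill the last 7 min with part of P19: 7/8 of it earns 22.75.
Total value = 66.75.

66.75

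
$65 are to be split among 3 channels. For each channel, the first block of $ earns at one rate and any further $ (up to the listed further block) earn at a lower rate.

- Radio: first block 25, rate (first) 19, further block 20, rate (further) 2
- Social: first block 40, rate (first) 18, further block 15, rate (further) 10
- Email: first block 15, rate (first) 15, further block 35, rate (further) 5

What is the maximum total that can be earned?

1195

Rank every tier by rate: Radio/tier1 19 > Social/tier1 18 > Email/tier1 15 > Social/tier2 10 > Email/tier2 5 > Radio/tier2 2.
Fill Radio tier1 block (25 at 19) — 40 left.
Social tier1 at 18: fill all 40 — 0 left.
Total = 19×25 + 18×40 = 1195.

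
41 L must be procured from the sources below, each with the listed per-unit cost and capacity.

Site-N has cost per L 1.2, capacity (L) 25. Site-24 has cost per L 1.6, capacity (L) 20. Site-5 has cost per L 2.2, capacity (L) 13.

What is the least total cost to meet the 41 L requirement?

55.6

Cheapest first:
Take 25 from Site-N at 1.2 ; need 16 more.
Take 16 from Site-24 at 1.6 to finish.
Site-5: unused.
Cost = 25×1.2 + 16×1.6 = 55.6.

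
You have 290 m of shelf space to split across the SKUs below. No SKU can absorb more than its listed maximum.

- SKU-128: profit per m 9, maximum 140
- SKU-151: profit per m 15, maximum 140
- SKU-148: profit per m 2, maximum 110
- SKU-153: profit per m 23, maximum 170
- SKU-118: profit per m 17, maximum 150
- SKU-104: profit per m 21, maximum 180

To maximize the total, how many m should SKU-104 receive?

120

Highest profit per m first: SKU-153 23 > SKU-104 21 > SKU-118 17 > SKU-151 15 > SKU-128 9 > SKU-148 2.
SKU-153 takes 170 to reach its cap of 170 — 120 left.
Only 120 left; SKU-104 takes them to reach 120.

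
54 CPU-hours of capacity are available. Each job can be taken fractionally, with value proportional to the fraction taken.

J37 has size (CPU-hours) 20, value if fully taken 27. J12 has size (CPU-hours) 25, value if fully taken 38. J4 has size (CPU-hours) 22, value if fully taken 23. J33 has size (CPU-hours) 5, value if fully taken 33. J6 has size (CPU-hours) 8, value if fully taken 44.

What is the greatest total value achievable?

Rank by value-to-size ratio: J33 33/5≈6.6, J6 44/8≈5.5, J12 38/25≈1.52, J37 27/20≈1.35, J4 23/22≈1.05.
All 5 CPU-hours of J33 fit (value 33) — 49 remain.
All 8 CPU-hours of J6 fit (value 44) — 41 remain.
All 25 CPU-hours of J12 fit (value 38) — 16 remain.
Only 16 CPU-hours remain; take 16/20 of J37 for value 27×16/20 = 21.6.
Total value = 136.6.

136.6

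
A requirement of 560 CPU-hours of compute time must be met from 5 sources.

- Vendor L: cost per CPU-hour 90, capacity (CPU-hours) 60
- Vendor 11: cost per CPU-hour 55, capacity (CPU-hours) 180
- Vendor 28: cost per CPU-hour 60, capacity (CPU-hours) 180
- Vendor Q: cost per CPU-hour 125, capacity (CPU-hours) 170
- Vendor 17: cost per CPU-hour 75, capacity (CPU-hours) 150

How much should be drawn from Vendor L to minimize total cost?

50

Fill from the cheapest source first.
Vendor 11 at 55: take all 180 CPU-hours ; 380 still needed.
Vendor 28 (60): use full 180 ; 200 CPU-hours to go.
Vendor 17 at 75: take all 150 CPU-hours ; 50 still needed.
Vendor L at 90: take 50 of its 60 ; requirement met.
Vendor Q: unused.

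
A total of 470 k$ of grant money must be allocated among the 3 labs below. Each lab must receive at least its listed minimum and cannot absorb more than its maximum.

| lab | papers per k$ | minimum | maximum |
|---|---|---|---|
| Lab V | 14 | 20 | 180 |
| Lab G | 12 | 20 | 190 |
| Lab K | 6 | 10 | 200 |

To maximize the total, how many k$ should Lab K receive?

100

Meeting every minimum uses 20+20+10 = 50 k$, leaving 420.
Order the labs by papers per k$: Lab V 14 > Lab G 12 > Lab K 6.
Lab V takes 160 more to reach its cap of 180 ; 260 left.
Lab G takes 170 more to reach its cap of 190 ; 90 left.
Lab K has room for 190 more but only 90 remain, so it gets 100.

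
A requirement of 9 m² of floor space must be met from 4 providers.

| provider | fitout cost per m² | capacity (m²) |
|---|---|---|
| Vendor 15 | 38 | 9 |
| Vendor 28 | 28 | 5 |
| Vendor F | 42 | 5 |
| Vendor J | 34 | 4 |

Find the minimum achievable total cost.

Use providers in increasing cost order.
Vendor 28 at 28: take all 5 m² ; 4 still needed.
Vendor J (34): use full 4 ; 0 m² to go.
Vendor 15, Vendor F: unused.
Cost = 5×28 + 4×34 = 276.

276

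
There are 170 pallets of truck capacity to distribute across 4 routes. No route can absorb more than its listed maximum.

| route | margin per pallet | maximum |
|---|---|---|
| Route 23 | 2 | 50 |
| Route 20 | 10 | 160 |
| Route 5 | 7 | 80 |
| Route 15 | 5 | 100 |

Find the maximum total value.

Order the routes by margin per pallet: Route 20 10 > Route 5 7 > Route 15 5 > Route 23 2.
Give Route 20 160 to hit its cap of 160 → 10 left.
Route 5 has room for 80 but only 10 remain, so it gets 10.
Total = 10×160 + 7×10 = 1670.

1670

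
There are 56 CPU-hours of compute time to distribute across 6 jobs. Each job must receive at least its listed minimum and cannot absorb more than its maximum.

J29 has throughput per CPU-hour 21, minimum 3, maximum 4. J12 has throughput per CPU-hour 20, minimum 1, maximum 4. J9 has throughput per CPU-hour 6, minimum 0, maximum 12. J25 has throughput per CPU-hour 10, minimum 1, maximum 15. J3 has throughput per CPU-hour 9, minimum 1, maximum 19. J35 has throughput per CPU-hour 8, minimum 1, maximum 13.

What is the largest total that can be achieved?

595

Meeting every minimum uses 3+1+0+1+1+1 = 7 CPU-hours, leaving 49.
Rank by throughput per CPU-hour: J29 21 > J12 20 > J25 10 > J3 9 > J35 8 > J9 6.
J29: +1 to 4 (cap) — 48 left.
J12: +3 to 4 (cap) — 45 left.
Give J25 14 more to hit its cap of 15 — 31 left.
Give J3 18 more to hit its cap of 19 — 13 left.
Give J35 12 more to hit its cap of 13 — 1 left.
J9 has room for 12 more but only 1 remain, so it gets 1.
Total = 21×4 + 20×4 + 6×1 + 10×15 + 9×19 + 8×13 = 595.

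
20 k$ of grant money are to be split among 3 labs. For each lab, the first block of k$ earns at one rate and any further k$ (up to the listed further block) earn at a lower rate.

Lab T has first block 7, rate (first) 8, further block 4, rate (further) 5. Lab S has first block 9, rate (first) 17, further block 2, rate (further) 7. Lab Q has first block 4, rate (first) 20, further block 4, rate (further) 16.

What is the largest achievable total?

Order all 6 blocks by rate: Lab Q/first 20 > Lab S/first 17 > Lab Q/second 16 > Lab T/first 8 > Lab S/second 7 > Lab T/second 5.
Fill Lab Q first block (4 at 20) → 16 left.
Lab S/first (17): +9 → 7 left.
Lab Q/second (16): +4 → 3 left.
3 remain; put them into Lab T first at 8.
Total = 20×4 + 17×9 + 16×4 + 8×3 = 321.

321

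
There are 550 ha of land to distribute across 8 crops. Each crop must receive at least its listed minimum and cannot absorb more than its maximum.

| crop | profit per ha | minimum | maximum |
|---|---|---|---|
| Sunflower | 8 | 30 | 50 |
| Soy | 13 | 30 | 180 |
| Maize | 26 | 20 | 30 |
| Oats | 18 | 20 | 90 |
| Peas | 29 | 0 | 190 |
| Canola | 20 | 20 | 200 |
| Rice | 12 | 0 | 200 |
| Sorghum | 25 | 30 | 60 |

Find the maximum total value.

12580

Meeting every minimum uses 30+30+20+20+0+20+0+30 = 150 ha, leaving 400.
Rank by profit per ha: Peas 29 > Maize 26 > Sorghum 25 > Canola 20 > Oats 18 > Soy 13 > Rice 12 > Sunflower 8.
Peas: +190 to 190 (cap) → 210 left.
Maize: +10 to 30 (cap) → 200 left.
Sorghum takes 30 more to reach its cap of 60 → 170 left.
Canola has room for 180 more but only 170 remain, so it gets 190.
Total = 8×30 + 13×30 + 26×30 + 18×20 + 29×190 + 20×190 + 25×60 = 12580.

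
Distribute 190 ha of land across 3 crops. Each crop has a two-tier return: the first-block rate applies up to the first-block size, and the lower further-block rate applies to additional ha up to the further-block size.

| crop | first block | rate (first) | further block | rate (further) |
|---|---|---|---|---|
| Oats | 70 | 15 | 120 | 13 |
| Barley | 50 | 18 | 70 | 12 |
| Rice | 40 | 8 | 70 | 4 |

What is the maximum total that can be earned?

2860

Treat each block as its own option and order by rate: Barley/tier1 18 > Oats/tier1 15 > Oats/tier2 13 > Barley/tier2 12 > Rice/tier1 8 > Rice/tier2 4.
Barley tier1 at 18: fill all 50 → 140 left.
Oats tier1 at 15: fill all 70 → 70 left.
Oats/tier2: +70 of 120 at 13; pool empty.
Total = 18×50 + 15×70 + 13×70 = 2860.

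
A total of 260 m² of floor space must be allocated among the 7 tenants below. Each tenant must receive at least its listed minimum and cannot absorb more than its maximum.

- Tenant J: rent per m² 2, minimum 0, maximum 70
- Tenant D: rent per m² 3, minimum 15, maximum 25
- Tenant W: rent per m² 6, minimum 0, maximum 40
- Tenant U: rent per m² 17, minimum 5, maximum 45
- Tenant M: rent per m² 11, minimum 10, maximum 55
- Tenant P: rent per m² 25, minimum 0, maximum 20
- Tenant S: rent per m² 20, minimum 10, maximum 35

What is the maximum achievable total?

2965

Meeting every minimum uses 0+15+0+5+10+0+10 = 40 m², leaving 220.
Order the tenants by rent per m²: Tenant P 25 > Tenant S 20 > Tenant U 17 > Tenant M 11 > Tenant W 6 > Tenant D 3 > Tenant J 2.
Tenant P: +20 to 20 (cap) ; 200 left.
Give Tenant S 25 more to hit its cap of 35 ; 175 left.
Tenant U: +40 to 45 (cap) ; 135 left.
Give Tenant M 45 more to hit its cap of 55 ; 90 left.
Give Tenant W 40 more to hit its cap of 40 ; 50 left.
Tenant D: +10 to 25 (cap) ; 40 left.
Tenant J has room for 70 more but only 40 remain, so it gets 40.
Total = 2×40 + 3×25 + 6×40 + 17×45 + 11×55 + 25×20 + 20×35 = 2965.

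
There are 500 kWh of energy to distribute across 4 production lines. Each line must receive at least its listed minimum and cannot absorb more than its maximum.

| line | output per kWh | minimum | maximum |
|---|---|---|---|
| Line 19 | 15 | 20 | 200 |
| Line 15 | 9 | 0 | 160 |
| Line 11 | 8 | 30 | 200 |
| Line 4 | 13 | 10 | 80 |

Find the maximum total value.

Meeting every minimum uses 20+0+30+10 = 60 kWh, leaving 440.
Highest output per kWh first: Line 19 15 > Line 4 13 > Line 15 9 > Line 11 8.
Give Line 19 180 more to hit its cap of 200 ; 260 left.
Line 4 takes 70 more to reach its cap of 80 ; 190 left.
Give Line 15 160 more to hit its cap of 160 ; 30 left.
Only 30 left; Line 11 takes them to reach 60.
Total = 15×200 + 9×160 + 8×60 + 13×80 = 5960.

5960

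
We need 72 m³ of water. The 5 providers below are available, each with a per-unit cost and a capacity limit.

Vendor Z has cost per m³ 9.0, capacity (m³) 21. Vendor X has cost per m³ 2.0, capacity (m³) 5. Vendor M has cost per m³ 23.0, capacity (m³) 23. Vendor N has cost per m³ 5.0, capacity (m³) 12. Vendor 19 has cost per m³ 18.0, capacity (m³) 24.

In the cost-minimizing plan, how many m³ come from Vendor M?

Fill from the cheapest provider first.
Vendor X (2.0): use full 5 — 67 m³ to go.
Vendor N at 5.0: take all 12 m³ — 55 still needed.
Vendor Z (9.0): use full 21 — 34 m³ to go.
Take 24 from Vendor 19 at 18.0 — need 10 more.
Take 10 from Vendor M at 23.0 to finish.

10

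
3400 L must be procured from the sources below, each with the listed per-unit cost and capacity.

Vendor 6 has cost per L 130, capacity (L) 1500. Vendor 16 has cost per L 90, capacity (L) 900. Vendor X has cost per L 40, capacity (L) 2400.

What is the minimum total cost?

190000

Fill from the cheapest source first.
Take 2400 from Vendor X at 40 ; need 1000 more.
Vendor 16 (90): use full 900 ; 100 L to go.
Take 100 from Vendor 6 at 130 to finish.
Cost = 2400×40 + 900×90 + 100×130 = 190000.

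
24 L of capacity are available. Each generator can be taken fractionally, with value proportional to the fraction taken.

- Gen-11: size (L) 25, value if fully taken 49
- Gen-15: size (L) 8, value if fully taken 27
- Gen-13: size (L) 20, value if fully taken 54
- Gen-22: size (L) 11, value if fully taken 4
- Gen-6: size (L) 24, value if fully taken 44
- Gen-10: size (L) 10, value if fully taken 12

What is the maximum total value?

Rank by value-to-size ratio: Gen-15 27/8≈3.38, Gen-13 54/20≈2.7, Gen-11 49/25≈1.96, Gen-6 44/24≈1.83, Gen-10 12/10≈1.2, Gen-22 4/11≈0.364.
Gen-15: take in full, 8 L for value 27 — 16 left.
Only 16 L remain; take 16/20 of Gen-13 for value 54×16/20 = 43.2.
Total value = 70.2.

70.2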